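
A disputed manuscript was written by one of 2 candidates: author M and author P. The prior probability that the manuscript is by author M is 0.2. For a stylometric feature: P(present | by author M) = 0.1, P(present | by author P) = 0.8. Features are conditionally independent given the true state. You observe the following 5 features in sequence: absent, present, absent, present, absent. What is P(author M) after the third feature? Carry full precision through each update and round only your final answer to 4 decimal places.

After 'absent': P(author M) = 0.9·0.2000 / (0.9·0.2000 + 0.2·0.8000) ≈ 0.5294
After 'present': P(author M) = 0.1·0.5294 / (0.1·0.5294 + 0.8·0.4706) ≈ 0.1233
After 'absent': P(author M) = 0.9·0.1233 / (0.9·0.1233 + 0.2·0.8767) ≈ 0.3876

0.3876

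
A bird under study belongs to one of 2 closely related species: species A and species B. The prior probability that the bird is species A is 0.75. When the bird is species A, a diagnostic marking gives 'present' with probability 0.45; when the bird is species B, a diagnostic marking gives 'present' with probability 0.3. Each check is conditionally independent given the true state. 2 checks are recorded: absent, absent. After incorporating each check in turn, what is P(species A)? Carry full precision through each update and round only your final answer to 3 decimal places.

After 'absent': P(species A) = 0.55·0.7500 / (0.55·0.7500 + 0.7·0.2500) ≈ 0.7021
After 'absent': P(species A) = 0.55·0.7021 / (0.55·0.7021 + 0.7·0.2979) ≈ 0.6494

0.649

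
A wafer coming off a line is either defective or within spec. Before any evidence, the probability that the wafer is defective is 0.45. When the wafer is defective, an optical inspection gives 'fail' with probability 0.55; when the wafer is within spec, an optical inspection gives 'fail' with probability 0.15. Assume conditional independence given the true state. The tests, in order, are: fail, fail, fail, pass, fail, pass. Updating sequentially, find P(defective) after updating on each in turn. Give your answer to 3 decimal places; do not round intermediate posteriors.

After 'fail': P(defective) = 0.55·0.4500 / (0.55·0.4500 + 0.15·0.5500) ≈ 0.7500
After 'fail': P(defective) = 0.55·0.7500 / (0.55·0.7500 + 0.15·0.2500) ≈ 0.9167
After 'fail': P(defective) = 0.55·0.9167 / (0.55·0.9167 + 0.15·0.0833) ≈ 0.9758
After 'pass': P(defective) = 0.45·0.9758 / (0.45·0.9758 + 0.85·0.0242) ≈ 0.9553
After 'fail': P(defective) = 0.55·0.9553 / (0.55·0.9553 + 0.15·0.0447) ≈ 0.9874
After 'pass': P(defective) = 0.45·0.9874 / (0.45·0.9874 + 0.85·0.0126) ≈ 0.9764

0.976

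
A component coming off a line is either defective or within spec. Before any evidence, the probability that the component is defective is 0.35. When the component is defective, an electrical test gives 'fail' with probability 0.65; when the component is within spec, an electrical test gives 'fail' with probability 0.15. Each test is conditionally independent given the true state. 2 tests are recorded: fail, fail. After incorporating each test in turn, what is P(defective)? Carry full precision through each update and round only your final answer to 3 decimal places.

0.910

Each posterior becomes the prior for the next update.
After 'fail': P(defective) = 0.65·0.3500 / (0.65·0.3500 + 0.15·0.6500) ≈ 0.7000
After 'fail': P(defective) = 0.65·0.7000 / (0.65·0.7000 + 0.15·0.3000) ≈ 0.9100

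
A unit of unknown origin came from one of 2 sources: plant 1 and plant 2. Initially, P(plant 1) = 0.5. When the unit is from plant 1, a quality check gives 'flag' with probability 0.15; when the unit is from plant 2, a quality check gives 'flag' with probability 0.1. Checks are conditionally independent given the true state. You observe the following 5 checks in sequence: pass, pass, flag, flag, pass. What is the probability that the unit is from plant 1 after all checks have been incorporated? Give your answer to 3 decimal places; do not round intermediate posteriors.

After 'pass': P(plant 1) = 0.85·0.5000 / (0.85·0.5000 + 0.9·0.5000) ≈ 0.4857
After 'pass': P(plant 1) = 0.85·0.4857 / (0.85·0.4857 + 0.9·0.5143) ≈ 0.4715
After 'flag': P(plant 1) = 0.15·0.4715 / (0.15·0.4715 + 0.1·0.5285) ≈ 0.5723
After 'flag': P(plant 1) = 0.15·0.5723 / (0.15·0.5723 + 0.1·0.4277) ≈ 0.6674
After 'pass': P(plant 1) = 0.85·0.6674 / (0.85·0.6674 + 0.9·0.3326) ≈ 0.6546

0.655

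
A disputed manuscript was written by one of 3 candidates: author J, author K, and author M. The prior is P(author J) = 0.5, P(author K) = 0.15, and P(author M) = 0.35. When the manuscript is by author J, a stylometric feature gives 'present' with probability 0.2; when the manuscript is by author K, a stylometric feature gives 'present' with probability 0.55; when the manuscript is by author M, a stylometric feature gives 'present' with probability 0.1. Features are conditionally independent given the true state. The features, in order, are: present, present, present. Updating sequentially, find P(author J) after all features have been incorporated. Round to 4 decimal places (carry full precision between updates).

0.1365

After 'present': normaliser = 0.2·0.5000 + 0.55·0.1500 + 0.1·0.3500; P(author J) ≈ 0.4598, P(author K) ≈ 0.3793, P(author M) ≈ 0.1609
After 'present': normaliser = 0.2·0.4598 + 0.55·0.3793 + 0.1·0.1609; P(author J) ≈ 0.2904, P(author K) ≈ 0.6588, P(author M) ≈ 0.0508
After 'present': normaliser = 0.2·0.2904 + 0.55·0.6588 + 0.1·0.0508; P(author J) ≈ 0.1365, P(author K) ≈ 0.8516, P(author M) ≈ 0.0119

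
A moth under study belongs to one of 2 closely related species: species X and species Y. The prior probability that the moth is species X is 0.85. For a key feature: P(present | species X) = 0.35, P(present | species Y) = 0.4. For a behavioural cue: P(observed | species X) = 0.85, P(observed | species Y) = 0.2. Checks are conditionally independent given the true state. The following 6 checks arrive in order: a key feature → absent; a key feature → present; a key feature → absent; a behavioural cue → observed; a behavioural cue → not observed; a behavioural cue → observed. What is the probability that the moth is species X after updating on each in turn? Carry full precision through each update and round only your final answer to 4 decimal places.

0.9517

Apply Bayes' rule sequentially, carrying P(species X) forward.
After a key feature='absent': P(species X) = 0.65·0.8500 / (0.65·0.8500 + 0.6·0.1500) ≈ 0.8599
After a key feature='present': P(species X) = 0.35·0.8599 / (0.35·0.8599 + 0.4·0.1401) ≈ 0.8431
After a key feature='absent': P(species X) = 0.65·0.8431 / (0.65·0.8431 + 0.6·0.1569) ≈ 0.8534
After a behavioural cue='observed': P(species X) = 0.85·0.8534 / (0.85·0.8534 + 0.2·0.1466) ≈ 0.9611
After a behavioural cue='not observed': P(species X) = 0.15·0.9611 / (0.15·0.9611 + 0.8·0.0389) ≈ 0.8226
After a behavioural cue='observed': P(species X) = 0.85·0.8226 / (0.85·0.8226 + 0.2·0.1774) ≈ 0.9517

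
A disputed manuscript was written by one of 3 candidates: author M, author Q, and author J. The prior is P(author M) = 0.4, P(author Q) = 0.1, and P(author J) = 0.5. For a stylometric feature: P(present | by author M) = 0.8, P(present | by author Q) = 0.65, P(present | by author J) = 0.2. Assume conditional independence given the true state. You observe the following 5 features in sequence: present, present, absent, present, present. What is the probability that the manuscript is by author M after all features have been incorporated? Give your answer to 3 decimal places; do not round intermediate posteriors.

After 'present': normaliser = 0.8·0.4000 + 0.65·0.1000 + 0.2·0.5000; P(author M) ≈ 0.6598, P(author Q) ≈ 0.1340, P(author J) ≈ 0.2062
After 'present': normaliser = 0.8·0.6598 + 0.65·0.1340 + 0.2·0.2062; P(author M) ≈ 0.8044, P(author Q) ≈ 0.1328, P(author J) ≈ 0.0628
After 'absent': normaliser = 0.2·0.8044 + 0.35·0.1328 + 0.8·0.0628; P(author M) ≈ 0.6245, P(author Q) ≈ 0.1804, P(author J) ≈ 0.1952
After 'present': normaliser = 0.8·0.6245 + 0.65·0.1804 + 0.2·0.1952; P(author M) ≈ 0.7617, P(author Q) ≈ 0.1788, P(author J) ≈ 0.0595
After 'present': normaliser = 0.8·0.7617 + 0.65·0.1788 + 0.2·0.0595; P(author M) ≈ 0.8263, P(author Q) ≈ 0.1575, P(author J) ≈ 0.0161

0.826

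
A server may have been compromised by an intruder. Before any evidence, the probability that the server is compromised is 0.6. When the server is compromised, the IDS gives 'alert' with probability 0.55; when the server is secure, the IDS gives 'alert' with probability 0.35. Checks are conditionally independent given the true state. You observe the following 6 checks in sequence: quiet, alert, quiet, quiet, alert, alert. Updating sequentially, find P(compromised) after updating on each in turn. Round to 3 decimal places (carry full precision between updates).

0.659

Each posterior becomes the prior for the next update.
After 'quiet': P(compromised) = 0.45·0.6000 / (0.45·0.6000 + 0.65·0.4000) ≈ 0.5094
After 'alert': P(compromised) = 0.55·0.5094 / (0.55·0.5094 + 0.35·0.4906) ≈ 0.6200
After 'quiet': P(compromised) = 0.45·0.6200 / (0.45·0.6200 + 0.65·0.3800) ≈ 0.5305
After 'quiet': P(compromised) = 0.45·0.5305 / (0.45·0.5305 + 0.65·0.4695) ≈ 0.4389
After 'alert': P(compromised) = 0.55·0.4389 / (0.55·0.4389 + 0.35·0.5611) ≈ 0.5514
After 'alert': P(compromised) = 0.55·0.5514 / (0.55·0.5514 + 0.35·0.4486) ≈ 0.6589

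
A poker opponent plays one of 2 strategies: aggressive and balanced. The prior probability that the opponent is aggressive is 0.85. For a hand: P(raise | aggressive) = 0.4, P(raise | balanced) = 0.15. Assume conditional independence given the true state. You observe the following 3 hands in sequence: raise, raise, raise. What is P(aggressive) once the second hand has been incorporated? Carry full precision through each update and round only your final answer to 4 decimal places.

After 'raise': P(aggressive) = 0.4·0.8500 / (0.4·0.8500 + 0.15·0.1500) ≈ 0.9379
After 'raise': P(aggressive) = 0.4·0.9379 / (0.4·0.9379 + 0.15·0.0621) ≈ 0.9758

0.9758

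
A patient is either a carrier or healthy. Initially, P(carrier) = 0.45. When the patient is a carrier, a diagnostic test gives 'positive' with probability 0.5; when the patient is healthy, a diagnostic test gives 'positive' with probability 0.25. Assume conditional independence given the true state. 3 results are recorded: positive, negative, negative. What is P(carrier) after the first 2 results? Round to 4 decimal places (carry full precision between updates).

Each posterior becomes the prior for the next update.
After 'positive': P(carrier) = 0.5·0.4500 / (0.5·0.4500 + 0.25·0.5500) ≈ 0.6207
After 'negative': P(carrier) = 0.5·0.6207 / (0.5·0.6207 + 0.75·0.3793) ≈ 0.5217

0.5217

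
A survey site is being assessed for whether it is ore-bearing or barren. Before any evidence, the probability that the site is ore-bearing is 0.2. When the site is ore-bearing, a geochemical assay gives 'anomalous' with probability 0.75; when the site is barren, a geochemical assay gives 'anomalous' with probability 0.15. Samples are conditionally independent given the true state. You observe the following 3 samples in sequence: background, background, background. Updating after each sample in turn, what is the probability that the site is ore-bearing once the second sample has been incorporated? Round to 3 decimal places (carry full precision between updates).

After 'background': P(ore) = 0.25·0.2000 / (0.25·0.2000 + 0.85·0.8000) ≈ 0.0685
After 'background': P(ore) = 0.25·0.0685 / (0.25·0.0685 + 0.85·0.9315) ≈ 0.0212

0.021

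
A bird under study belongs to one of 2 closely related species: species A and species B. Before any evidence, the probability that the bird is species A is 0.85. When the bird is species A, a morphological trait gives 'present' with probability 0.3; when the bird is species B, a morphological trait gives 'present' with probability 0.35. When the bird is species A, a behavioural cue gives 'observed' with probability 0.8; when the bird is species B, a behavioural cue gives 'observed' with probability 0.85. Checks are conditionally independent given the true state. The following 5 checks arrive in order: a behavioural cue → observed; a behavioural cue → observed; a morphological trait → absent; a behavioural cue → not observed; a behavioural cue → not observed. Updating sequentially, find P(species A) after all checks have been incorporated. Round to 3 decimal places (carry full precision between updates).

0.906

Each posterior becomes the prior for the next update.
After a behavioural cue='observed': P(species A) = 0.8·0.8500 / (0.8·0.8500 + 0.85·0.1500) ≈ 0.8421
After a behavioural cue='observed': P(species A) = 0.8·0.8421 / (0.8·0.8421 + 0.85·0.1579) ≈ 0.8339
After a morphological trait='absent': P(species A) = 0.7·0.8339 / (0.7·0.8339 + 0.65·0.1661) ≈ 0.8439
After a behavioural cue='not observed': P(species A) = 0.2·0.8439 / (0.2·0.8439 + 0.15·0.1561) ≈ 0.8782
After a behavioural cue='not observed': P(species A) = 0.2·0.8782 / (0.2·0.8782 + 0.15·0.1218) ≈ 0.9058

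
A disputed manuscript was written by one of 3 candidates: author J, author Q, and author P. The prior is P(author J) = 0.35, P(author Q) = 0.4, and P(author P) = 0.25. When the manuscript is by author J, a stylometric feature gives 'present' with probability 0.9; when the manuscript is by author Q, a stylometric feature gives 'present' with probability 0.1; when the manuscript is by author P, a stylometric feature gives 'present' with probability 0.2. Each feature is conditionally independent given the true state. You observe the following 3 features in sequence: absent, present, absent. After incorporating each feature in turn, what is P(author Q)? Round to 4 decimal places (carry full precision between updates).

After 'absent': normaliser = 0.1·0.3500 + 0.9·0.4000 + 0.8·0.2500; P(author J) ≈ 0.0588, P(author Q) ≈ 0.6050, P(author P) ≈ 0.3361
After 'present': normaliser = 0.9·0.0588 + 0.1·0.6050 + 0.2·0.3361; P(author J) ≈ 0.2930, P(author Q) ≈ 0.3349, P(author P) ≈ 0.3721
After 'absent': normaliser = 0.1·0.2930 + 0.9·0.3349 + 0.8·0.3721; P(author J) ≈ 0.0466, P(author Q) ≈ 0.4796, P(author P) ≈ 0.4737

0.4796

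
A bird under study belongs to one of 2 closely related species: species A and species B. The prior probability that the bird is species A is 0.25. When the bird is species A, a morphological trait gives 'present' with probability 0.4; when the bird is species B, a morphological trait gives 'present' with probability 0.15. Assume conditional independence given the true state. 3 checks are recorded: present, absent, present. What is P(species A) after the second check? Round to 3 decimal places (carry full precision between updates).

After 'present': P(species A) = 0.4·0.2500 / (0.4·0.2500 + 0.15·0.7500) ≈ 0.4706
After 'absent': P(species A) = 0.6·0.4706 / (0.6·0.4706 + 0.85·0.5294) ≈ 0.3855

0.386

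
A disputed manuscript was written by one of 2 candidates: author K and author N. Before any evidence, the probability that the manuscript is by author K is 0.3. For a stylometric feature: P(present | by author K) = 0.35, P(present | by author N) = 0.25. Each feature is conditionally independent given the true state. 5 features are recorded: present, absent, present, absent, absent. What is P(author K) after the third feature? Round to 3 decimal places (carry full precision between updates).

0.421

Each posterior becomes the prior for the next update.
After 'present': P(author K) = 0.35·0.3000 / (0.35·0.3000 + 0.25·0.7000) ≈ 0.3750
After 'absent': P(author K) = 0.65·0.3750 / (0.65·0.3750 + 0.75·0.6250) ≈ 0.3421
After 'present': P(author K) = 0.35·0.3421 / (0.35·0.3421 + 0.25·0.6579) ≈ 0.4213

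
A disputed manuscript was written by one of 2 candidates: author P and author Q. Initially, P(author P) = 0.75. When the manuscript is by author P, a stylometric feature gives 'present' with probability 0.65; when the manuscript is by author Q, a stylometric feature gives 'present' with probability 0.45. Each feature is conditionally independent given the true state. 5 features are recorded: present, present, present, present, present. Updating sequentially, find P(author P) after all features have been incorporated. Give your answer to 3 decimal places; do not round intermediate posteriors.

After 'present': P(author P) = 0.65·0.7500 / (0.65·0.7500 + 0.45·0.2500) ≈ 0.8125
After 'present': P(author P) = 0.65·0.8125 / (0.65·0.8125 + 0.45·0.1875) ≈ 0.8622
After 'present': P(author P) = 0.65·0.8622 / (0.65·0.8622 + 0.45·0.1378) ≈ 0.9004
After 'present': P(author P) = 0.65·0.9004 / (0.65·0.9004 + 0.45·0.0996) ≈ 0.9289
After 'present': P(author P) = 0.65·0.9289 / (0.65·0.9289 + 0.45·0.0711) ≈ 0.9497

0.950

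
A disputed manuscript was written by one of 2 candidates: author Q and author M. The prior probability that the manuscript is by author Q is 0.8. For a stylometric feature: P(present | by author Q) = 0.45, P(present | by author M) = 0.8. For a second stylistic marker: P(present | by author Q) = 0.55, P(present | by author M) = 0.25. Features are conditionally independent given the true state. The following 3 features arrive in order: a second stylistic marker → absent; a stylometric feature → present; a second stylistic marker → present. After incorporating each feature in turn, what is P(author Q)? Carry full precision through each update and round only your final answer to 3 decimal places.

After a second stylistic marker='absent': P(author Q) = 0.45·0.8000 / (0.45·0.8000 + 0.75·0.2000) ≈ 0.7059
After a stylometric feature='present': P(author Q) = 0.45·0.7059 / (0.45·0.7059 + 0.8·0.2941) ≈ 0.5745
After a second stylistic marker='present': P(author Q) = 0.55·0.5745 / (0.55·0.5745 + 0.25·0.4255) ≈ 0.7481

0.748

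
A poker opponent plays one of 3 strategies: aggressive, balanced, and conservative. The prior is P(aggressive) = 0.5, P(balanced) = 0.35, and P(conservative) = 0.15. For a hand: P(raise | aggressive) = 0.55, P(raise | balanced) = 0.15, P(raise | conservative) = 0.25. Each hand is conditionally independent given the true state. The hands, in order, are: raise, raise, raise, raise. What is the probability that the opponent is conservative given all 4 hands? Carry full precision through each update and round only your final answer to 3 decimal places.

0.013

Apply Bayes' rule sequentially, carrying P(conservative) forward.
After 'raise': normaliser = 0.55·0.5000 + 0.15·0.3500 + 0.25·0.1500; P(aggressive) ≈ 0.7534, P(balanced) ≈ 0.1438, P(conservative) ≈ 0.1027
After 'raise': normaliser = 0.55·0.7534 + 0.15·0.1438 + 0.25·0.1027; P(aggressive) ≈ 0.8976, P(balanced) ≈ 0.0467, P(conservative) ≈ 0.0556
After 'raise': normaliser = 0.55·0.8976 + 0.15·0.0467 + 0.25·0.0556; P(aggressive) ≈ 0.9593, P(balanced) ≈ 0.0136, P(conservative) ≈ 0.0270
After 'raise': normaliser = 0.55·0.9593 + 0.15·0.0136 + 0.25·0.0270; P(aggressive) ≈ 0.9836, P(balanced) ≈ 0.0038, P(conservative) ≈ 0.0126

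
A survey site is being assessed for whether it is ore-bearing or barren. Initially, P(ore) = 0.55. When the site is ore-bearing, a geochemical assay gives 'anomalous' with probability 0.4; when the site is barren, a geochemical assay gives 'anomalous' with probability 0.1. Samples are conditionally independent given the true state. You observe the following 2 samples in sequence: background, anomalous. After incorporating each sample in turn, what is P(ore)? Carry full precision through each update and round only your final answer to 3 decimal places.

Each posterior becomes the prior for the next update.
After 'background': P(ore) = 0.6·0.5500 / (0.6·0.5500 + 0.9·0.4500) ≈ 0.4490
After 'anomalous': P(ore) = 0.4·0.4490 / (0.4·0.4490 + 0.1·0.5510) ≈ 0.7652

0.765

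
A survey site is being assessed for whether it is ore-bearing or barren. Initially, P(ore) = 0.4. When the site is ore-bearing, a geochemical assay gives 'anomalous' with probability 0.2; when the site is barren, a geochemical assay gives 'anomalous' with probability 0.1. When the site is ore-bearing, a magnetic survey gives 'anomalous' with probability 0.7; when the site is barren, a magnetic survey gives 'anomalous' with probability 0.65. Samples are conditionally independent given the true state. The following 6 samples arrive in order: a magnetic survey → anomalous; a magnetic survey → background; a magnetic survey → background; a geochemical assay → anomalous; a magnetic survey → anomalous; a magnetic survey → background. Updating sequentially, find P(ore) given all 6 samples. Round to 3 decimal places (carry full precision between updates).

0.493

After a magnetic survey='anomalous': P(ore) = 0.7·0.4000 / (0.7·0.4000 + 0.65·0.6000) ≈ 0.4179
After a magnetic survey='background': P(ore) = 0.3·0.4179 / (0.3·0.4179 + 0.35·0.5821) ≈ 0.3810
After a magnetic survey='background': P(ore) = 0.3·0.3810 / (0.3·0.3810 + 0.35·0.6190) ≈ 0.3453
After a geochemical assay='anomalous': P(ore) = 0.2·0.3453 / (0.2·0.3453 + 0.1·0.6547) ≈ 0.5134
After a magnetic survey='anomalous': P(ore) = 0.7·0.5134 / (0.7·0.5134 + 0.65·0.4866) ≈ 0.5319
After a magnetic survey='background': P(ore) = 0.3·0.5319 / (0.3·0.5319 + 0.35·0.4681) ≈ 0.4934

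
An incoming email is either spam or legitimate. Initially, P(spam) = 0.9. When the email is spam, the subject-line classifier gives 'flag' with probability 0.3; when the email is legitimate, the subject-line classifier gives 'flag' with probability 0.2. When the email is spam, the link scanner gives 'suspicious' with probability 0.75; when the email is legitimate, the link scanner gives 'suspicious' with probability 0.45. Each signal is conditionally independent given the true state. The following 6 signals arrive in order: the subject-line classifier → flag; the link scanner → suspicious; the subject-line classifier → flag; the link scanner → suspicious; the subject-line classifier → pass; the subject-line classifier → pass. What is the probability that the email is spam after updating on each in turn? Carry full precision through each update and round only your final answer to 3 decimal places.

After the subject-line classifier='flag': P(spam) = 0.3·0.9000 / (0.3·0.9000 + 0.2·0.1000) ≈ 0.9310
After the link scanner='suspicious': P(spam) = 0.75·0.9310 / (0.75·0.9310 + 0.45·0.0690) ≈ 0.9574
After the subject-line classifier='flag': P(spam) = 0.3·0.9574 / (0.3·0.9574 + 0.2·0.0426) ≈ 0.9712
After the link scanner='suspicious': P(spam) = 0.75·0.9712 / (0.75·0.9712 + 0.45·0.0288) ≈ 0.9825
After the subject-line classifier='pass': P(spam) = 0.7·0.9825 / (0.7·0.9825 + 0.8·0.0175) ≈ 0.9801
After the subject-line classifier='pass': P(spam) = 0.7·0.9801 / (0.7·0.9801 + 0.8·0.0199) ≈ 0.9773

0.977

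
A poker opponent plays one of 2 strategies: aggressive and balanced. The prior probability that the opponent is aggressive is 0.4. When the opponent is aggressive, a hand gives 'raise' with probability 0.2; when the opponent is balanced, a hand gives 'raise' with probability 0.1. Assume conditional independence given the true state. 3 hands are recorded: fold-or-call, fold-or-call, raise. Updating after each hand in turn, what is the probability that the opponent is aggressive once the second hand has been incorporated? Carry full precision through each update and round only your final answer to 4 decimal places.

After 'fold-or-call': P(aggressive) = 0.8·0.4000 / (0.8·0.4000 + 0.9·0.6000) ≈ 0.3721
After 'fold-or-call': P(aggressive) = 0.8·0.3721 / (0.8·0.3721 + 0.9·0.6279) ≈ 0.3450

0.3450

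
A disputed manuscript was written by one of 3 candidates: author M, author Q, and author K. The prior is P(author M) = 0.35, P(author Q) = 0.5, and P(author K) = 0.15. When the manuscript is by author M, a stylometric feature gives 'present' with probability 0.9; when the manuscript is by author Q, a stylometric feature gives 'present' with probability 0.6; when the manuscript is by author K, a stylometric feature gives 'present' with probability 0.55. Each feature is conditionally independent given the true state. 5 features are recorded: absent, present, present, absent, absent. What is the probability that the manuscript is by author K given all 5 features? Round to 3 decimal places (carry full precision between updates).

After 'absent': normaliser = 0.1·0.3500 + 0.4·0.5000 + 0.45·0.1500; P(author M) ≈ 0.1157, P(author Q) ≈ 0.6612, P(author K) ≈ 0.2231
After 'present': normaliser = 0.9·0.1157 + 0.6·0.6612 + 0.55·0.2231; P(author M) ≈ 0.1670, P(author Q) ≈ 0.6362, P(author K) ≈ 0.1968
After 'present': normaliser = 0.9·0.1670 + 0.6·0.6362 + 0.55·0.1968; P(author M) ≈ 0.2347, P(author Q) ≈ 0.5962, P(author K) ≈ 0.1691
After 'absent': normaliser = 0.1·0.2347 + 0.4·0.5962 + 0.45·0.1691; P(author M) ≈ 0.0694, P(author Q) ≈ 0.7055, P(author K) ≈ 0.2251
After 'absent': normaliser = 0.1·0.0694 + 0.4·0.7055 + 0.45·0.2251; P(author M) ≈ 0.0178, P(author Q) ≈ 0.7228, P(author K) ≈ 0.2594

0.259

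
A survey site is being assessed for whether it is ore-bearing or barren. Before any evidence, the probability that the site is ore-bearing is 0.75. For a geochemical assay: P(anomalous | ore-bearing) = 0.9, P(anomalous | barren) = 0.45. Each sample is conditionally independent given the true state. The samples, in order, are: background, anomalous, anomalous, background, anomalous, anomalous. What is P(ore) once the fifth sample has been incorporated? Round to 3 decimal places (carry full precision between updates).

0.442

After 'background': P(ore) = 0.1·0.7500 / (0.1·0.7500 + 0.55·0.2500) ≈ 0.3529
After 'anomalous': P(ore) = 0.9·0.3529 / (0.9·0.3529 + 0.45·0.6471) ≈ 0.5217
After 'anomalous': P(ore) = 0.9·0.5217 / (0.9·0.5217 + 0.45·0.4783) ≈ 0.6857
After 'background': P(ore) = 0.1·0.6857 / (0.1·0.6857 + 0.55·0.3143) ≈ 0.2840
After 'anomalous': P(ore) = 0.9·0.2840 / (0.9·0.2840 + 0.45·0.7160) ≈ 0.4424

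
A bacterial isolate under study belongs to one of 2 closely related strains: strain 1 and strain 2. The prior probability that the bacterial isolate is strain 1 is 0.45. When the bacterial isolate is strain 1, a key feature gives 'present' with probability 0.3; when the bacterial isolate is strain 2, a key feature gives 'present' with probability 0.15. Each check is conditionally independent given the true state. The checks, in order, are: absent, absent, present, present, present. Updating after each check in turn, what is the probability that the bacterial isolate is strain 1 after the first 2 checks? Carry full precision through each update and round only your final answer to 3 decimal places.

After 'absent': P(strain 1) = 0.7·0.4500 / (0.7·0.4500 + 0.85·0.5500) ≈ 0.4026
After 'absent': P(strain 1) = 0.7·0.4026 / (0.7·0.4026 + 0.85·0.5974) ≈ 0.3569

0.357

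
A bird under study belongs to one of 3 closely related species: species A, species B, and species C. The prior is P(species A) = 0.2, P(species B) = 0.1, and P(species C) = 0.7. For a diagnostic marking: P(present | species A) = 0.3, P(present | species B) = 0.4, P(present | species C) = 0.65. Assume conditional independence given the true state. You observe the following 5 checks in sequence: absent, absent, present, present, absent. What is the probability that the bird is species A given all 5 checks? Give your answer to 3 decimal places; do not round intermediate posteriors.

After 'absent': normaliser = 0.7·0.2000 + 0.6·0.1000 + 0.35·0.7000; P(species A) ≈ 0.3146, P(species B) ≈ 0.1348, P(species C) ≈ 0.5506
After 'absent': normaliser = 0.7·0.3146 + 0.6·0.1348 + 0.35·0.5506; P(species A) ≈ 0.4460, P(species B) ≈ 0.1638, P(species C) ≈ 0.3902
After 'present': normaliser = 0.3·0.4460 + 0.4·0.1638 + 0.65·0.3902; P(species A) ≈ 0.2954, P(species B) ≈ 0.1447, P(species C) ≈ 0.5600
After 'present': normaliser = 0.3·0.2954 + 0.4·0.1447 + 0.65·0.5600; P(species A) ≈ 0.1736, P(species B) ≈ 0.1134, P(species C) ≈ 0.7130
After 'absent': normaliser = 0.7·0.1736 + 0.6·0.1134 + 0.35·0.7130; P(species A) ≈ 0.2767, P(species B) ≈ 0.1549, P(species C) ≈ 0.5684

0.277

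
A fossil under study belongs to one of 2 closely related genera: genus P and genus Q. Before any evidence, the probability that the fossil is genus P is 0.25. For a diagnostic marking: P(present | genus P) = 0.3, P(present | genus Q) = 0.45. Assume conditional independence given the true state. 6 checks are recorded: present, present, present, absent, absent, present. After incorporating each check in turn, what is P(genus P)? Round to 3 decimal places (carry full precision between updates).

After 'present': P(genus P) = 0.3·0.2500 / (0.3·0.2500 + 0.45·0.7500) ≈ 0.1818
After 'present': P(genus P) = 0.3·0.1818 / (0.3·0.1818 + 0.45·0.8182) ≈ 0.1290
After 'present': P(genus P) = 0.3·0.1290 / (0.3·0.1290 + 0.45·0.8710) ≈ 0.0899
After 'absent': P(genus P) = 0.7·0.0899 / (0.7·0.0899 + 0.55·0.9101) ≈ 0.1117
After 'absent': P(genus P) = 0.7·0.1117 / (0.7·0.1117 + 0.55·0.8883) ≈ 0.1379
After 'present': P(genus P) = 0.3·0.1379 / (0.3·0.1379 + 0.45·0.8621) ≈ 0.0964

0.096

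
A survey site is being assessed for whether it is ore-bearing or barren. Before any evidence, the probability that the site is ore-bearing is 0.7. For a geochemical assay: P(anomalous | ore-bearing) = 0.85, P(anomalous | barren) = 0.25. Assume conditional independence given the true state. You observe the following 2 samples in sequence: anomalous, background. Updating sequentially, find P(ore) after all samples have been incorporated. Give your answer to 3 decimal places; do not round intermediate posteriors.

0.613

After 'anomalous': P(ore) = 0.85·0.7000 / (0.85·0.7000 + 0.25·0.3000) ≈ 0.8881
After 'background': P(ore) = 0.15·0.8881 / (0.15·0.8881 + 0.75·0.1119) ≈ 0.6134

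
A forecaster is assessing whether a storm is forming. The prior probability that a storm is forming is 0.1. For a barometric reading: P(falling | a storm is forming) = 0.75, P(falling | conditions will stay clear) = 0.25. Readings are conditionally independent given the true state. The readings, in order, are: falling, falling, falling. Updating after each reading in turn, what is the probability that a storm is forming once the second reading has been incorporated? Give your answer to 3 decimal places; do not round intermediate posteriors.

Each posterior becomes the prior for the next update.
After 'falling': P(storm) = 0.75·0.1000 / (0.75·0.1000 + 0.25·0.9000) ≈ 0.2500
After 'falling': P(storm) = 0.75·0.2500 / (0.75·0.2500 + 0.25·0.7500) ≈ 0.5000

0.500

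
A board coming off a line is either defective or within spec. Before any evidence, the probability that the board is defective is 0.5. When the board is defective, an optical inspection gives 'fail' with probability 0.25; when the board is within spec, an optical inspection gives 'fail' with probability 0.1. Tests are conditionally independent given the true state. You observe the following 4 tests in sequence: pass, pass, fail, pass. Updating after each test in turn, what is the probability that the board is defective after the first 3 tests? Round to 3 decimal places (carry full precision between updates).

0.635

Apply Bayes' rule sequentially, carrying P(defective) forward.
After 'pass': P(defective) = 0.75·0.5000 / (0.75·0.5000 + 0.9·0.5000) ≈ 0.4545
After 'pass': P(defective) = 0.75·0.4545 / (0.75·0.4545 + 0.9·0.5455) ≈ 0.4098
After 'fail': P(defective) = 0.25·0.4098 / (0.25·0.4098 + 0.1·0.5902) ≈ 0.6345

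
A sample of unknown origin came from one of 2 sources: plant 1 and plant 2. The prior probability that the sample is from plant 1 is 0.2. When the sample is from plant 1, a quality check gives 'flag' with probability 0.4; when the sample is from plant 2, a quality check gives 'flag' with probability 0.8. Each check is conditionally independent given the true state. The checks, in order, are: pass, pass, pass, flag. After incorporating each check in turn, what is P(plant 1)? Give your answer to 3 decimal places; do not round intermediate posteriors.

After 'pass': P(plant 1) = 0.6·0.2000 / (0.6·0.2000 + 0.2·0.8000) ≈ 0.4286
After 'pass': P(plant 1) = 0.6·0.4286 / (0.6·0.4286 + 0.2·0.5714) ≈ 0.6923
After 'pass': P(plant 1) = 0.6·0.6923 / (0.6·0.6923 + 0.2·0.3077) ≈ 0.8710
After 'flag': P(plant 1) = 0.4·0.8710 / (0.4·0.8710 + 0.8·0.1290) ≈ 0.7714

0.771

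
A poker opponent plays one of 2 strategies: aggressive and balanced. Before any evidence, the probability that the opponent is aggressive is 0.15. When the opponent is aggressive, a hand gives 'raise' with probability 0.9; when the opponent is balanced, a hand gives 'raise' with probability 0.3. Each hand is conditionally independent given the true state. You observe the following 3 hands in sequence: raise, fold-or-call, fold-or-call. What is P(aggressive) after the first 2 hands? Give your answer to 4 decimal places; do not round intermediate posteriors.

0.0703

After 'raise': P(aggressive) = 0.9·0.1500 / (0.9·0.1500 + 0.3·0.8500) ≈ 0.3462
After 'fold-or-call': P(aggressive) = 0.1·0.3462 / (0.1·0.3462 + 0.7·0.6538) ≈ 0.0703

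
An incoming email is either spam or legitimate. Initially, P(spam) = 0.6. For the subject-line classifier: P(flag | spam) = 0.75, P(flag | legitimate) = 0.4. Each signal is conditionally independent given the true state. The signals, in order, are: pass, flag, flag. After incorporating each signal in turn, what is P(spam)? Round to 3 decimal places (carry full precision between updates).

0.687

After 'pass': P(spam) = 0.25·0.6000 / (0.25·0.6000 + 0.6·0.4000) ≈ 0.3846
After 'flag': P(spam) = 0.75·0.3846 / (0.75·0.3846 + 0.4·0.6154) ≈ 0.5396
After 'flag': P(spam) = 0.75·0.5396 / (0.75·0.5396 + 0.4·0.4604) ≈ 0.6872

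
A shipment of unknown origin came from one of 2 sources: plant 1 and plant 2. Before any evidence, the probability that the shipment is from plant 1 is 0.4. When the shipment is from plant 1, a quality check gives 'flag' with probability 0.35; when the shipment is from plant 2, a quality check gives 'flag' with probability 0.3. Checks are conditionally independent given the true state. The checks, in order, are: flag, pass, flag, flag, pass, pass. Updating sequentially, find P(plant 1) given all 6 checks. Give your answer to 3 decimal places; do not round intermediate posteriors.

After 'flag': P(plant 1) = 0.35·0.4000 / (0.35·0.4000 + 0.3·0.6000) ≈ 0.4375
After 'pass': P(plant 1) = 0.65·0.4375 / (0.65·0.4375 + 0.7·0.5625) ≈ 0.4194
After 'flag': P(plant 1) = 0.35·0.4194 / (0.35·0.4194 + 0.3·0.5806) ≈ 0.4573
After 'flag': P(plant 1) = 0.35·0.4573 / (0.35·0.4573 + 0.3·0.5427) ≈ 0.4957
After 'pass': P(plant 1) = 0.65·0.4957 / (0.65·0.4957 + 0.7·0.5043) ≈ 0.4772
After 'pass': P(plant 1) = 0.65·0.4772 / (0.65·0.4772 + 0.7·0.5228) ≈ 0.4588

0.459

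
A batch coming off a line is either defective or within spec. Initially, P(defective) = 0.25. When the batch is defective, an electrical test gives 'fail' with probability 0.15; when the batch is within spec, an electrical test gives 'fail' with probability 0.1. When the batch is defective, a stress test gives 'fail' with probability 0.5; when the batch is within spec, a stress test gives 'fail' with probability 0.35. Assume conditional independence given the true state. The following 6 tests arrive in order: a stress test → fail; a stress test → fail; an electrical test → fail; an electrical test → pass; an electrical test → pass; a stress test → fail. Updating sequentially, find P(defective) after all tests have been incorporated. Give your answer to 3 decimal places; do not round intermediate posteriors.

0.565

Each posterior becomes the prior for the next update.
After a stress test='fail': P(defective) = 0.5·0.2500 / (0.5·0.2500 + 0.35·0.7500) ≈ 0.3226
After a stress test='fail': P(defective) = 0.5·0.3226 / (0.5·0.3226 + 0.35·0.6774) ≈ 0.4049
After an electrical test='fail': P(defective) = 0.15·0.4049 / (0.15·0.4049 + 0.1·0.5951) ≈ 0.5051
After an electrical test='pass': P(defective) = 0.85·0.5051 / (0.85·0.5051 + 0.9·0.4949) ≈ 0.4908
After an electrical test='pass': P(defective) = 0.85·0.4908 / (0.85·0.4908 + 0.9·0.5092) ≈ 0.4765
After a stress test='fail': P(defective) = 0.5·0.4765 / (0.5·0.4765 + 0.35·0.5235) ≈ 0.5653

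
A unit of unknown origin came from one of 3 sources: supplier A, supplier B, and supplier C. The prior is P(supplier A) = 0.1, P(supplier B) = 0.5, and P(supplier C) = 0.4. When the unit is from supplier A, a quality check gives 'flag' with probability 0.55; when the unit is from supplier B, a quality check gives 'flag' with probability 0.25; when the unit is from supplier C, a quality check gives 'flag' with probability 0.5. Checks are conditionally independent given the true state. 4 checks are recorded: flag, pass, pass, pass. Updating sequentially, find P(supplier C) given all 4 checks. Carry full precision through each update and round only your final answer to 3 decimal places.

0.302

After 'flag': normaliser = 0.55·0.1000 + 0.25·0.5000 + 0.5·0.4000; P(supplier A) ≈ 0.1447, P(supplier B) ≈ 0.3289, P(supplier C) ≈ 0.5263
After 'pass': normaliser = 0.45·0.1447 + 0.75·0.3289 + 0.5·0.5263; P(supplier A) ≈ 0.1133, P(supplier B) ≈ 0.4291, P(supplier C) ≈ 0.4577
After 'pass': normaliser = 0.45·0.1133 + 0.75·0.4291 + 0.5·0.4577; P(supplier A) ≈ 0.0847, P(supplier B) ≈ 0.5349, P(supplier C) ≈ 0.3804
After 'pass': normaliser = 0.45·0.0847 + 0.75·0.5349 + 0.5·0.3804; P(supplier A) ≈ 0.0606, P(supplier B) ≈ 0.6373, P(supplier C) ≈ 0.3021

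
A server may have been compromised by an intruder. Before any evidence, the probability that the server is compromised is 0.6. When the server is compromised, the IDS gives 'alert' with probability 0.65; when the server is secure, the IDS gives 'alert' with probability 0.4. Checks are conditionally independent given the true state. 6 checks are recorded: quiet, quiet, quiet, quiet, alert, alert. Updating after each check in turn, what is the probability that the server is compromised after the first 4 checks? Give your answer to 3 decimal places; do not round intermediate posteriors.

0.148

Apply Bayes' rule sequentially, carrying P(compromised) forward.
After 'quiet': P(compromised) = 0.35·0.6000 / (0.35·0.6000 + 0.6·0.4000) ≈ 0.4667
After 'quiet': P(compromised) = 0.35·0.4667 / (0.35·0.4667 + 0.6·0.5333) ≈ 0.3379
After 'quiet': P(compromised) = 0.35·0.3379 / (0.35·0.3379 + 0.6·0.6621) ≈ 0.2294
After 'quiet': P(compromised) = 0.35·0.2294 / (0.35·0.2294 + 0.6·0.7706) ≈ 0.1480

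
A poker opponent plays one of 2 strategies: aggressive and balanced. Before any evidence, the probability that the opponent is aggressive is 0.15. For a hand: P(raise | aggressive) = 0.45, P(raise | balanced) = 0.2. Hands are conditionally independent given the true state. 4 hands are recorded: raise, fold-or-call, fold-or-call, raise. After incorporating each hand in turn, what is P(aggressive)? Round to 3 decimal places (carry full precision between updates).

0.297

After 'raise': P(aggressive) = 0.45·0.1500 / (0.45·0.1500 + 0.2·0.8500) ≈ 0.2842
After 'fold-or-call': P(aggressive) = 0.55·0.2842 / (0.55·0.2842 + 0.8·0.7158) ≈ 0.2144
After 'fold-or-call': P(aggressive) = 0.55·0.2144 / (0.55·0.2144 + 0.8·0.7856) ≈ 0.1580
After 'raise': P(aggressive) = 0.45·0.1580 / (0.45·0.1580 + 0.2·0.8420) ≈ 0.2969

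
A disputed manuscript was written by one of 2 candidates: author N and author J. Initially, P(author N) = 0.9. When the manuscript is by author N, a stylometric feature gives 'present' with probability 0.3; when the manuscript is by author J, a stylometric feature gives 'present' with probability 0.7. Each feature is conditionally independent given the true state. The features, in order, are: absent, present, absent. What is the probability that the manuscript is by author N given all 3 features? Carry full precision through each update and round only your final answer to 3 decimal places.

After 'absent': P(author N) = 0.7·0.9000 / (0.7·0.9000 + 0.3·0.1000) ≈ 0.9545
After 'present': P(author N) = 0.3·0.9545 / (0.3·0.9545 + 0.7·0.0455) ≈ 0.9000
After 'absent': P(author N) = 0.7·0.9000 / (0.7·0.9000 + 0.3·0.1000) ≈ 0.9545

0.955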